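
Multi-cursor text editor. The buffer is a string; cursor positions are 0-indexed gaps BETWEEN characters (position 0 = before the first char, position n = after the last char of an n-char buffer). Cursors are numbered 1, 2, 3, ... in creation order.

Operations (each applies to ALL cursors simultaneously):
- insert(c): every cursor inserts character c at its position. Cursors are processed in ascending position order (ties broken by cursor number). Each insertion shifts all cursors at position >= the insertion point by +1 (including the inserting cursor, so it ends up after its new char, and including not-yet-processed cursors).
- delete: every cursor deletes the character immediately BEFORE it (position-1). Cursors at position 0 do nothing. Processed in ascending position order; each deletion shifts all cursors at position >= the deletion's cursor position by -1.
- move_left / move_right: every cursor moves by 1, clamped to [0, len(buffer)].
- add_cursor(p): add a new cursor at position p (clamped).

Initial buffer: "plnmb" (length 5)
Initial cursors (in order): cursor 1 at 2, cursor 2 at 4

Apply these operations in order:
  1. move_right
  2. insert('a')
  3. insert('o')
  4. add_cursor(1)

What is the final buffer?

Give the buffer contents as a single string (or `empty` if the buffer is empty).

After op 1 (move_right): buffer="plnmb" (len 5), cursors c1@3 c2@5, authorship .....
After op 2 (insert('a')): buffer="plnamba" (len 7), cursors c1@4 c2@7, authorship ...1..2
After op 3 (insert('o')): buffer="plnaombao" (len 9), cursors c1@5 c2@9, authorship ...11..22
After op 4 (add_cursor(1)): buffer="plnaombao" (len 9), cursors c3@1 c1@5 c2@9, authorship ...11..22

Answer: plnaombao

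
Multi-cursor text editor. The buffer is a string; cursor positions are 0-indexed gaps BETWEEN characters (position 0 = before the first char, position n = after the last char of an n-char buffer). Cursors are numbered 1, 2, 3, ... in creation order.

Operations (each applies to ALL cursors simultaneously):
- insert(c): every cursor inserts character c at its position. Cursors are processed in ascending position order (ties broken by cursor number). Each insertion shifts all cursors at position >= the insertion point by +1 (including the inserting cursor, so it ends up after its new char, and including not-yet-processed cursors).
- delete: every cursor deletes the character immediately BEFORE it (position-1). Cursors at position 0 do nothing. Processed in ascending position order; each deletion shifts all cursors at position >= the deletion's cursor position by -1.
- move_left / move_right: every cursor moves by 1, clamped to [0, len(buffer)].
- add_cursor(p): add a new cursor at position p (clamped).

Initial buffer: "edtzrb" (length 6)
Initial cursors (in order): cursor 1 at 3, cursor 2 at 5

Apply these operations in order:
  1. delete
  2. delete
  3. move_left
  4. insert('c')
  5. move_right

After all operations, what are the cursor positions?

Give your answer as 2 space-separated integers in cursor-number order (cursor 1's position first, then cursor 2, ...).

After op 1 (delete): buffer="edzb" (len 4), cursors c1@2 c2@3, authorship ....
After op 2 (delete): buffer="eb" (len 2), cursors c1@1 c2@1, authorship ..
After op 3 (move_left): buffer="eb" (len 2), cursors c1@0 c2@0, authorship ..
After op 4 (insert('c')): buffer="cceb" (len 4), cursors c1@2 c2@2, authorship 12..
After op 5 (move_right): buffer="cceb" (len 4), cursors c1@3 c2@3, authorship 12..

Answer: 3 3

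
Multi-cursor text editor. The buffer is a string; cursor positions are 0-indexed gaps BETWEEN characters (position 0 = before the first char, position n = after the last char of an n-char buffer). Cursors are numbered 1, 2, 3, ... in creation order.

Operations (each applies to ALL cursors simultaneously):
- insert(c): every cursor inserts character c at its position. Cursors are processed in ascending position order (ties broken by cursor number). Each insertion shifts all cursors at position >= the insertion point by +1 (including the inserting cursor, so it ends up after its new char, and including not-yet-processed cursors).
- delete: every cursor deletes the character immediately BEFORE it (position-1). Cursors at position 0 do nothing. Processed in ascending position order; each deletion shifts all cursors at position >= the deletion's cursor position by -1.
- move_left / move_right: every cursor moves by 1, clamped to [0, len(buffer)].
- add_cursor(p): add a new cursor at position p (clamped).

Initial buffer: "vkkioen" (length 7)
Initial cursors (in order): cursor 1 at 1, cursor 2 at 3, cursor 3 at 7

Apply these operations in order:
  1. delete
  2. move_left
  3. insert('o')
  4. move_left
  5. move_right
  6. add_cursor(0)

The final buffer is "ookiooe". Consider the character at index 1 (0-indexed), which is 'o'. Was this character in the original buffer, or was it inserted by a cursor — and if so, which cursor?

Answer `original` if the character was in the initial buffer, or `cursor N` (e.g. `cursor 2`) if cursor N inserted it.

After op 1 (delete): buffer="kioe" (len 4), cursors c1@0 c2@1 c3@4, authorship ....
After op 2 (move_left): buffer="kioe" (len 4), cursors c1@0 c2@0 c3@3, authorship ....
After op 3 (insert('o')): buffer="ookiooe" (len 7), cursors c1@2 c2@2 c3@6, authorship 12...3.
After op 4 (move_left): buffer="ookiooe" (len 7), cursors c1@1 c2@1 c3@5, authorship 12...3.
After op 5 (move_right): buffer="ookiooe" (len 7), cursors c1@2 c2@2 c3@6, authorship 12...3.
After op 6 (add_cursor(0)): buffer="ookiooe" (len 7), cursors c4@0 c1@2 c2@2 c3@6, authorship 12...3.
Authorship (.=original, N=cursor N): 1 2 . . . 3 .
Index 1: author = 2

Answer: cursor 2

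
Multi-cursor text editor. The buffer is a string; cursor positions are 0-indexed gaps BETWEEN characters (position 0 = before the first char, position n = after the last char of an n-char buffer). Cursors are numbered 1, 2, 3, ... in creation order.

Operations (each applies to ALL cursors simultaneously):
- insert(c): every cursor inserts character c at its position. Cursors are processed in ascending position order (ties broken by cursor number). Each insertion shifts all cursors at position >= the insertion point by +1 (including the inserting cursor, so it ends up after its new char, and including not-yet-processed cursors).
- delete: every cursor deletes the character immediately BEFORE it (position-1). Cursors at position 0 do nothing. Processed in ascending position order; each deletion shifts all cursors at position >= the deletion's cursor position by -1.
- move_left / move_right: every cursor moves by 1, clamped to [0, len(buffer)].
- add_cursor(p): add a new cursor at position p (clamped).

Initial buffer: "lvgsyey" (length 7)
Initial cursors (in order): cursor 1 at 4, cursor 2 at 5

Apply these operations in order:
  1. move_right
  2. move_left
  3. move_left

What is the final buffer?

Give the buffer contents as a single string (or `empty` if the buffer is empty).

After op 1 (move_right): buffer="lvgsyey" (len 7), cursors c1@5 c2@6, authorship .......
After op 2 (move_left): buffer="lvgsyey" (len 7), cursors c1@4 c2@5, authorship .......
After op 3 (move_left): buffer="lvgsyey" (len 7), cursors c1@3 c2@4, authorship .......

Answer: lvgsyey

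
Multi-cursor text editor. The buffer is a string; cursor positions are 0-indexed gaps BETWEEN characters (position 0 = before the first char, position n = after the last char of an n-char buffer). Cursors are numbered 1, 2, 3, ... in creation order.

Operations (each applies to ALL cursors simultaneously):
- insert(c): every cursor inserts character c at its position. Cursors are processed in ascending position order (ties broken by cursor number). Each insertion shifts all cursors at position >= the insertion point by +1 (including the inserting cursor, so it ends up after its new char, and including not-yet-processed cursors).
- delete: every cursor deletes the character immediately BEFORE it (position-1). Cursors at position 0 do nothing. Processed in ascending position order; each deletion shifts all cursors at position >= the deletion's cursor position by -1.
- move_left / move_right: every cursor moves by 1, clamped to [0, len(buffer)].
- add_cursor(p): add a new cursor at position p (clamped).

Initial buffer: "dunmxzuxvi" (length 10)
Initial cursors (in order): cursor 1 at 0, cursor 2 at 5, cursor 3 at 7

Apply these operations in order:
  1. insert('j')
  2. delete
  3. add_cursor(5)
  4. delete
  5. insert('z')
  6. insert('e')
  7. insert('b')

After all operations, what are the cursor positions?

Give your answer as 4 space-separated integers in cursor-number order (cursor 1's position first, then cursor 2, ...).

After op 1 (insert('j')): buffer="jdunmxjzujxvi" (len 13), cursors c1@1 c2@7 c3@10, authorship 1.....2..3...
After op 2 (delete): buffer="dunmxzuxvi" (len 10), cursors c1@0 c2@5 c3@7, authorship ..........
After op 3 (add_cursor(5)): buffer="dunmxzuxvi" (len 10), cursors c1@0 c2@5 c4@5 c3@7, authorship ..........
After op 4 (delete): buffer="dunzxvi" (len 7), cursors c1@0 c2@3 c4@3 c3@4, authorship .......
After op 5 (insert('z')): buffer="zdunzzzzxvi" (len 11), cursors c1@1 c2@6 c4@6 c3@8, authorship 1...24.3...
After op 6 (insert('e')): buffer="zedunzzeezzexvi" (len 15), cursors c1@2 c2@9 c4@9 c3@12, authorship 11...2424.33...
After op 7 (insert('b')): buffer="zebdunzzeebbzzebxvi" (len 19), cursors c1@3 c2@12 c4@12 c3@16, authorship 111...242424.333...

Answer: 3 12 16 12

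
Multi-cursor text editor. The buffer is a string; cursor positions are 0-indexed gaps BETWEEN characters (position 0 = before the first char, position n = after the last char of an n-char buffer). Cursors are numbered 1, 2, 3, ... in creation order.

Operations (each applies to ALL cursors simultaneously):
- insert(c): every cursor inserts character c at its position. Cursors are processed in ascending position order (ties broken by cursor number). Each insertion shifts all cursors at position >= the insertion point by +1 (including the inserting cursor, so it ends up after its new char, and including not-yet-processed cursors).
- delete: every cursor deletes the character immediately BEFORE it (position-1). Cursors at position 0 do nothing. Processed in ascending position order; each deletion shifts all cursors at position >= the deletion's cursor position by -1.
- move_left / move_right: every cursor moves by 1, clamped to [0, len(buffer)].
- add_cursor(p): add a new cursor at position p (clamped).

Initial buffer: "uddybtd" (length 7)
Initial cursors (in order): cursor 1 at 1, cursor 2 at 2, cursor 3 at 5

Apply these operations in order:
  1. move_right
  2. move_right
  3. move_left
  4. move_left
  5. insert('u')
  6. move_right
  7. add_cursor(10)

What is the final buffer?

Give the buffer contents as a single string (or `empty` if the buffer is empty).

Answer: uududybutd

Derivation:
After op 1 (move_right): buffer="uddybtd" (len 7), cursors c1@2 c2@3 c3@6, authorship .......
After op 2 (move_right): buffer="uddybtd" (len 7), cursors c1@3 c2@4 c3@7, authorship .......
After op 3 (move_left): buffer="uddybtd" (len 7), cursors c1@2 c2@3 c3@6, authorship .......
After op 4 (move_left): buffer="uddybtd" (len 7), cursors c1@1 c2@2 c3@5, authorship .......
After op 5 (insert('u')): buffer="uududybutd" (len 10), cursors c1@2 c2@4 c3@8, authorship .1.2...3..
After op 6 (move_right): buffer="uududybutd" (len 10), cursors c1@3 c2@5 c3@9, authorship .1.2...3..
After op 7 (add_cursor(10)): buffer="uududybutd" (len 10), cursors c1@3 c2@5 c3@9 c4@10, authorship .1.2...3..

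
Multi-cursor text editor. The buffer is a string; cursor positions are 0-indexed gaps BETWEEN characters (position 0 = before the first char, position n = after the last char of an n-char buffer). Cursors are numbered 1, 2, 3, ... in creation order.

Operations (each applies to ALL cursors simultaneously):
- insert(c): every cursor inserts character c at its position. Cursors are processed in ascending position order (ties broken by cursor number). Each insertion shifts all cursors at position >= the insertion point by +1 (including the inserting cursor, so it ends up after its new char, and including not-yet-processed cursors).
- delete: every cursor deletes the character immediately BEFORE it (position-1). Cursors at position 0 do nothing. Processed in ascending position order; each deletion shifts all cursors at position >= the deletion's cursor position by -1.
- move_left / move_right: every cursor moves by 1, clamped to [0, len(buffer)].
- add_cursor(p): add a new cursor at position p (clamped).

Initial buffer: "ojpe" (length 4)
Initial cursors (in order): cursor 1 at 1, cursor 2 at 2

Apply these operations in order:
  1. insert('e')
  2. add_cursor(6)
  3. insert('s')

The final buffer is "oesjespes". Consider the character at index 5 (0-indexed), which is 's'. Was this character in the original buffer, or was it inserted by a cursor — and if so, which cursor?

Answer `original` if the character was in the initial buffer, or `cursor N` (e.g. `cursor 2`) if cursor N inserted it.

Answer: cursor 2

Derivation:
After op 1 (insert('e')): buffer="oejepe" (len 6), cursors c1@2 c2@4, authorship .1.2..
After op 2 (add_cursor(6)): buffer="oejepe" (len 6), cursors c1@2 c2@4 c3@6, authorship .1.2..
After op 3 (insert('s')): buffer="oesjespes" (len 9), cursors c1@3 c2@6 c3@9, authorship .11.22..3
Authorship (.=original, N=cursor N): . 1 1 . 2 2 . . 3
Index 5: author = 2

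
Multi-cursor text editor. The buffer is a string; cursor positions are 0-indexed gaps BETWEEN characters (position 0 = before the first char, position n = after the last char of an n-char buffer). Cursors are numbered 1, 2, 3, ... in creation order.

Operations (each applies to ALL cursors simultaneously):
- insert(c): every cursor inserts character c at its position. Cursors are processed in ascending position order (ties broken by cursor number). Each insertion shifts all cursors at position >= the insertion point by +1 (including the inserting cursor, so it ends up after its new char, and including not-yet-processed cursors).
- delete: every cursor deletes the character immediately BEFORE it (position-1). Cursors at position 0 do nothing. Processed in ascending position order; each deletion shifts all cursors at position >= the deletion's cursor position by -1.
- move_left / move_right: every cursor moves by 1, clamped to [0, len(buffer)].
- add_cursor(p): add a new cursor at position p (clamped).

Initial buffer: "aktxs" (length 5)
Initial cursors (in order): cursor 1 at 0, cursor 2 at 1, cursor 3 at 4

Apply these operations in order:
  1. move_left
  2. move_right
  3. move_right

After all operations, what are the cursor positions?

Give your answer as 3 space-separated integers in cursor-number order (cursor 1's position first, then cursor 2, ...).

After op 1 (move_left): buffer="aktxs" (len 5), cursors c1@0 c2@0 c3@3, authorship .....
After op 2 (move_right): buffer="aktxs" (len 5), cursors c1@1 c2@1 c3@4, authorship .....
After op 3 (move_right): buffer="aktxs" (len 5), cursors c1@2 c2@2 c3@5, authorship .....

Answer: 2 2 5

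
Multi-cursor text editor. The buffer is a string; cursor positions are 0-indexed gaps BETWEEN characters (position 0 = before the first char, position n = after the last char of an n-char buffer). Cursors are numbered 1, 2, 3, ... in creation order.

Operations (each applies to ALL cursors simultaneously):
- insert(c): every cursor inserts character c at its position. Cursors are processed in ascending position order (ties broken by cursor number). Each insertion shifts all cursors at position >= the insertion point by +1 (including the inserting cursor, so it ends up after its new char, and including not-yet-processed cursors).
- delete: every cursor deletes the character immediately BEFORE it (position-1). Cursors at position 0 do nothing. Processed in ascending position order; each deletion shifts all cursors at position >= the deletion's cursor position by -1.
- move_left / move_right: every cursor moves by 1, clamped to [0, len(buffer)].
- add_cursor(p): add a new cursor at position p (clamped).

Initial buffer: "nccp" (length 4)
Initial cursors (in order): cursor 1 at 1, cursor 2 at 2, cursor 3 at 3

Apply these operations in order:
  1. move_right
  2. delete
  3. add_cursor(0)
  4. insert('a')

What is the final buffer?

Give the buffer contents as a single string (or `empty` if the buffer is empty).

Answer: anaaa

Derivation:
After op 1 (move_right): buffer="nccp" (len 4), cursors c1@2 c2@3 c3@4, authorship ....
After op 2 (delete): buffer="n" (len 1), cursors c1@1 c2@1 c3@1, authorship .
After op 3 (add_cursor(0)): buffer="n" (len 1), cursors c4@0 c1@1 c2@1 c3@1, authorship .
After op 4 (insert('a')): buffer="anaaa" (len 5), cursors c4@1 c1@5 c2@5 c3@5, authorship 4.123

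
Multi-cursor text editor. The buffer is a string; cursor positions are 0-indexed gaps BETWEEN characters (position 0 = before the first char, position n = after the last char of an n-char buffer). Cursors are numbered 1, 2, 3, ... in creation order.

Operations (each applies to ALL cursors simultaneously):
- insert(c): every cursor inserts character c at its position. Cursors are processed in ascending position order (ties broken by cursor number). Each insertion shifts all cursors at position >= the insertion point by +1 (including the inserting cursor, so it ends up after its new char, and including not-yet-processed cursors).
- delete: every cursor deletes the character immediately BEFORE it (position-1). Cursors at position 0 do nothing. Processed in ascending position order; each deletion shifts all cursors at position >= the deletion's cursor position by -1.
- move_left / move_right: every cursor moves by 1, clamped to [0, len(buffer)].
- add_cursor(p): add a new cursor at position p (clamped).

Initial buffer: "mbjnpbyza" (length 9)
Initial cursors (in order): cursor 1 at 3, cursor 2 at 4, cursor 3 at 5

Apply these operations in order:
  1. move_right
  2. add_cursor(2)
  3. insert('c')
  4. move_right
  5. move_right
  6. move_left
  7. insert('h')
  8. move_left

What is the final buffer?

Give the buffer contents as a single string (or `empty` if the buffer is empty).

Answer: mbcjhncphcbhcyhza

Derivation:
After op 1 (move_right): buffer="mbjnpbyza" (len 9), cursors c1@4 c2@5 c3@6, authorship .........
After op 2 (add_cursor(2)): buffer="mbjnpbyza" (len 9), cursors c4@2 c1@4 c2@5 c3@6, authorship .........
After op 3 (insert('c')): buffer="mbcjncpcbcyza" (len 13), cursors c4@3 c1@6 c2@8 c3@10, authorship ..4..1.2.3...
After op 4 (move_right): buffer="mbcjncpcbcyza" (len 13), cursors c4@4 c1@7 c2@9 c3@11, authorship ..4..1.2.3...
After op 5 (move_right): buffer="mbcjncpcbcyza" (len 13), cursors c4@5 c1@8 c2@10 c3@12, authorship ..4..1.2.3...
After op 6 (move_left): buffer="mbcjncpcbcyza" (len 13), cursors c4@4 c1@7 c2@9 c3@11, authorship ..4..1.2.3...
After op 7 (insert('h')): buffer="mbcjhncphcbhcyhza" (len 17), cursors c4@5 c1@9 c2@12 c3@15, authorship ..4.4.1.12.23.3..
After op 8 (move_left): buffer="mbcjhncphcbhcyhza" (len 17), cursors c4@4 c1@8 c2@11 c3@14, authorship ..4.4.1.12.23.3..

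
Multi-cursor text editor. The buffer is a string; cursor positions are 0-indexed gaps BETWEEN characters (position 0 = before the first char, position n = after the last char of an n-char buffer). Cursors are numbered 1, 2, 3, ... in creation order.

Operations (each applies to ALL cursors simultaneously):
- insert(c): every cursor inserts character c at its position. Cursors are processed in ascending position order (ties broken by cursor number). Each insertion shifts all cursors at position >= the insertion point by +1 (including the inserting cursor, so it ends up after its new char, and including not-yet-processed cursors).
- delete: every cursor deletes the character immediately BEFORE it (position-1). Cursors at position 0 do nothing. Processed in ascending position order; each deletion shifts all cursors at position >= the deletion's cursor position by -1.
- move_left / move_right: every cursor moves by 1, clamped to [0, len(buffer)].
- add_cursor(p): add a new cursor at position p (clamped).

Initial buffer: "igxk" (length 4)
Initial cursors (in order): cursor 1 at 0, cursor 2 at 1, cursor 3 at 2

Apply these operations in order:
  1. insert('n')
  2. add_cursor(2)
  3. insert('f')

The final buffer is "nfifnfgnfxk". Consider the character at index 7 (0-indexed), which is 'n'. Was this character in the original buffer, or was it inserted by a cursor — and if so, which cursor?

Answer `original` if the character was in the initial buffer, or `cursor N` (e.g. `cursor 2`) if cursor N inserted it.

Answer: cursor 3

Derivation:
After op 1 (insert('n')): buffer="ningnxk" (len 7), cursors c1@1 c2@3 c3@5, authorship 1.2.3..
After op 2 (add_cursor(2)): buffer="ningnxk" (len 7), cursors c1@1 c4@2 c2@3 c3@5, authorship 1.2.3..
After op 3 (insert('f')): buffer="nfifnfgnfxk" (len 11), cursors c1@2 c4@4 c2@6 c3@9, authorship 11.422.33..
Authorship (.=original, N=cursor N): 1 1 . 4 2 2 . 3 3 . .
Index 7: author = 3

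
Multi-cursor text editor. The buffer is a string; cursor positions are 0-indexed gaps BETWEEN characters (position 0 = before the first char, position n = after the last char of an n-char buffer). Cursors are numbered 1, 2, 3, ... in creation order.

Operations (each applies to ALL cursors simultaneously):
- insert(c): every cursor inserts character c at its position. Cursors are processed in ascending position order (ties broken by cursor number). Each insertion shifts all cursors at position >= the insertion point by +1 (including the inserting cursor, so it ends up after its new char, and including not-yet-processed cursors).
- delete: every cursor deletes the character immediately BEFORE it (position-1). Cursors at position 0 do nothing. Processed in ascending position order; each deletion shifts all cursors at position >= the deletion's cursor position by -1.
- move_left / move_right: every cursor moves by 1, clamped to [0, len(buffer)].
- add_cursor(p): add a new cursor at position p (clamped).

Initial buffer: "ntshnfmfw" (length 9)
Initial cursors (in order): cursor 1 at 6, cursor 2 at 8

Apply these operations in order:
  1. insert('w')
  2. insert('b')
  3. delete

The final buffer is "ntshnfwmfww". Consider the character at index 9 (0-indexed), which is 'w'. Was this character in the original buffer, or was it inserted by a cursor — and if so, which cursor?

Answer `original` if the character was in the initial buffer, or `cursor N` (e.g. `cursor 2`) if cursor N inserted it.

Answer: cursor 2

Derivation:
After op 1 (insert('w')): buffer="ntshnfwmfww" (len 11), cursors c1@7 c2@10, authorship ......1..2.
After op 2 (insert('b')): buffer="ntshnfwbmfwbw" (len 13), cursors c1@8 c2@12, authorship ......11..22.
After op 3 (delete): buffer="ntshnfwmfww" (len 11), cursors c1@7 c2@10, authorship ......1..2.
Authorship (.=original, N=cursor N): . . . . . . 1 . . 2 .
Index 9: author = 2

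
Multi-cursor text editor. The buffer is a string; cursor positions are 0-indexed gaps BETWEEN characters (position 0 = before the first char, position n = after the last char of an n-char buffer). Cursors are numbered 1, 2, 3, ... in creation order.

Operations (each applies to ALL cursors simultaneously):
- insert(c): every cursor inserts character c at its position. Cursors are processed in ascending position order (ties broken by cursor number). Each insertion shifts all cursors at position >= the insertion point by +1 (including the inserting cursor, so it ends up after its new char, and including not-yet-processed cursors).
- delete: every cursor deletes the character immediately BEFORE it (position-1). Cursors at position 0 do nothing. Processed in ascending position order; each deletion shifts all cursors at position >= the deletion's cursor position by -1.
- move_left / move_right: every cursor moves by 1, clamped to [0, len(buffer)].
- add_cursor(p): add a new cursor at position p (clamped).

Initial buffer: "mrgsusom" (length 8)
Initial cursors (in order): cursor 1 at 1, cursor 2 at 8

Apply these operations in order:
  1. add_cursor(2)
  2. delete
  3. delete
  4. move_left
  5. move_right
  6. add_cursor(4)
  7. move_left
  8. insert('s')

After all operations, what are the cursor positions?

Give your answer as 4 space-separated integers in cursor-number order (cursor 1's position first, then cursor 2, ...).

Answer: 2 7 2 7

Derivation:
After op 1 (add_cursor(2)): buffer="mrgsusom" (len 8), cursors c1@1 c3@2 c2@8, authorship ........
After op 2 (delete): buffer="gsuso" (len 5), cursors c1@0 c3@0 c2@5, authorship .....
After op 3 (delete): buffer="gsus" (len 4), cursors c1@0 c3@0 c2@4, authorship ....
After op 4 (move_left): buffer="gsus" (len 4), cursors c1@0 c3@0 c2@3, authorship ....
After op 5 (move_right): buffer="gsus" (len 4), cursors c1@1 c3@1 c2@4, authorship ....
After op 6 (add_cursor(4)): buffer="gsus" (len 4), cursors c1@1 c3@1 c2@4 c4@4, authorship ....
After op 7 (move_left): buffer="gsus" (len 4), cursors c1@0 c3@0 c2@3 c4@3, authorship ....
After op 8 (insert('s')): buffer="ssgsusss" (len 8), cursors c1@2 c3@2 c2@7 c4@7, authorship 13...24.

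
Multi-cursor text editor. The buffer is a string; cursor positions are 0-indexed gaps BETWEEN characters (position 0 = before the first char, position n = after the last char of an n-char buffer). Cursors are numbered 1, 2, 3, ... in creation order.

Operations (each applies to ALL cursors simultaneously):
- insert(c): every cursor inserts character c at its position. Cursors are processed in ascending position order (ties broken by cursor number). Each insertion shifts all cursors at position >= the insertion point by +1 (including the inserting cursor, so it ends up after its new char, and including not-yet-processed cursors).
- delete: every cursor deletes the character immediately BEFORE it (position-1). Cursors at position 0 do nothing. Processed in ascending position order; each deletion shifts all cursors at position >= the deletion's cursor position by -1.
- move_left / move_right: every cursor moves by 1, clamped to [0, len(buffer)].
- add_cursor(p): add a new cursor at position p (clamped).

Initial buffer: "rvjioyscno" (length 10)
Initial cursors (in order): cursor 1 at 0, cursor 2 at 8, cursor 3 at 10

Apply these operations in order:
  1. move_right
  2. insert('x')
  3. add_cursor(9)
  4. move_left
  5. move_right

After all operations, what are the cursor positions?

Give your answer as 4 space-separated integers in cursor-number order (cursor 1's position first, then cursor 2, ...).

Answer: 2 11 13 9

Derivation:
After op 1 (move_right): buffer="rvjioyscno" (len 10), cursors c1@1 c2@9 c3@10, authorship ..........
After op 2 (insert('x')): buffer="rxvjioyscnxox" (len 13), cursors c1@2 c2@11 c3@13, authorship .1........2.3
After op 3 (add_cursor(9)): buffer="rxvjioyscnxox" (len 13), cursors c1@2 c4@9 c2@11 c3@13, authorship .1........2.3
After op 4 (move_left): buffer="rxvjioyscnxox" (len 13), cursors c1@1 c4@8 c2@10 c3@12, authorship .1........2.3
After op 5 (move_right): buffer="rxvjioyscnxox" (len 13), cursors c1@2 c4@9 c2@11 c3@13, authorship .1........2.3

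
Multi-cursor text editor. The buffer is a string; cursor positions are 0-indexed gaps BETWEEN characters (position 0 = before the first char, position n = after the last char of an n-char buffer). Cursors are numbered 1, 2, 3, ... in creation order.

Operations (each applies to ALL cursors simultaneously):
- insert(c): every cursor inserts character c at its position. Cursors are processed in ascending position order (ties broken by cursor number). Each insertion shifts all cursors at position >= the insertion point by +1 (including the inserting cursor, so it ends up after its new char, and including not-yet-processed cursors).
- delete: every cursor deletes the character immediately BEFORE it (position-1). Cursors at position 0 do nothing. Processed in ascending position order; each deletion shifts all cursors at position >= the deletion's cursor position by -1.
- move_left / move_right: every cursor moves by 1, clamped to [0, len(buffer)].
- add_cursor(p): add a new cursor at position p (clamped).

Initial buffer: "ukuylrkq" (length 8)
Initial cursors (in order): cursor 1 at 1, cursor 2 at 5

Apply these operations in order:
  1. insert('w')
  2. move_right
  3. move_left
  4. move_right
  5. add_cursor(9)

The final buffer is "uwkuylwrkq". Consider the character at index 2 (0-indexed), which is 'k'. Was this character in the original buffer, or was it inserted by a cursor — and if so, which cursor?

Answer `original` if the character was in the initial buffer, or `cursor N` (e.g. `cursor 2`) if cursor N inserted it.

After op 1 (insert('w')): buffer="uwkuylwrkq" (len 10), cursors c1@2 c2@7, authorship .1....2...
After op 2 (move_right): buffer="uwkuylwrkq" (len 10), cursors c1@3 c2@8, authorship .1....2...
After op 3 (move_left): buffer="uwkuylwrkq" (len 10), cursors c1@2 c2@7, authorship .1....2...
After op 4 (move_right): buffer="uwkuylwrkq" (len 10), cursors c1@3 c2@8, authorship .1....2...
After op 5 (add_cursor(9)): buffer="uwkuylwrkq" (len 10), cursors c1@3 c2@8 c3@9, authorship .1....2...
Authorship (.=original, N=cursor N): . 1 . . . . 2 . . .
Index 2: author = original

Answer: original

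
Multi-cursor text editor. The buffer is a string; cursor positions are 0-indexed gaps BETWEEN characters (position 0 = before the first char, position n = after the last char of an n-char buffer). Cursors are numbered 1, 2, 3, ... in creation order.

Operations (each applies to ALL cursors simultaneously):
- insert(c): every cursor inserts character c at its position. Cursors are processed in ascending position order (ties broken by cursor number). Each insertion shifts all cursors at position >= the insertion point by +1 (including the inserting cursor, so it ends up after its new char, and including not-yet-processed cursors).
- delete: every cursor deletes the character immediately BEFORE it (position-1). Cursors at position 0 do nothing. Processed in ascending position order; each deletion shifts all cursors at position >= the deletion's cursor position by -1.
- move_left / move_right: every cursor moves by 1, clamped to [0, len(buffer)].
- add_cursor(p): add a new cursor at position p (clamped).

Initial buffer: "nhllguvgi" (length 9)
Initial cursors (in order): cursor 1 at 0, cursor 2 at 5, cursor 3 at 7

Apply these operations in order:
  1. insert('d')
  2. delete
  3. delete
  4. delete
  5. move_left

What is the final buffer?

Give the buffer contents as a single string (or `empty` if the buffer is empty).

Answer: nhlgi

Derivation:
After op 1 (insert('d')): buffer="dnhllgduvdgi" (len 12), cursors c1@1 c2@7 c3@10, authorship 1.....2..3..
After op 2 (delete): buffer="nhllguvgi" (len 9), cursors c1@0 c2@5 c3@7, authorship .........
After op 3 (delete): buffer="nhllugi" (len 7), cursors c1@0 c2@4 c3@5, authorship .......
After op 4 (delete): buffer="nhlgi" (len 5), cursors c1@0 c2@3 c3@3, authorship .....
After op 5 (move_left): buffer="nhlgi" (len 5), cursors c1@0 c2@2 c3@2, authorship .....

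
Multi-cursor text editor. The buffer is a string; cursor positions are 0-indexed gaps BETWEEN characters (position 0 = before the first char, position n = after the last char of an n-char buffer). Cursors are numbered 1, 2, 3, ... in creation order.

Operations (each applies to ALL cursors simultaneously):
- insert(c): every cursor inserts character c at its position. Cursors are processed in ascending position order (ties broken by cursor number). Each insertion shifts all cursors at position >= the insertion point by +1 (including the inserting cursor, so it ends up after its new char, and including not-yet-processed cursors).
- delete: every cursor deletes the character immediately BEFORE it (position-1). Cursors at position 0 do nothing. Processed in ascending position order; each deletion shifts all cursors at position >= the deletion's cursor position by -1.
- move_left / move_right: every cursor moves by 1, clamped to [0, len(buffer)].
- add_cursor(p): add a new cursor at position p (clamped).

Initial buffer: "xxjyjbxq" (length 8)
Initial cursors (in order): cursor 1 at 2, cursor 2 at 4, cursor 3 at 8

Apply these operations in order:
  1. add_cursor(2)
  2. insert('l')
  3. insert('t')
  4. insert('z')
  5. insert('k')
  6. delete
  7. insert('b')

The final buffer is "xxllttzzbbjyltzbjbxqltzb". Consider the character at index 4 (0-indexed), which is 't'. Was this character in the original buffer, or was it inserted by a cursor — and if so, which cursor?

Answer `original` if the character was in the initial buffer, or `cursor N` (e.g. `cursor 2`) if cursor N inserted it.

Answer: cursor 1

Derivation:
After op 1 (add_cursor(2)): buffer="xxjyjbxq" (len 8), cursors c1@2 c4@2 c2@4 c3@8, authorship ........
After op 2 (insert('l')): buffer="xxlljyljbxql" (len 12), cursors c1@4 c4@4 c2@7 c3@12, authorship ..14..2....3
After op 3 (insert('t')): buffer="xxllttjyltjbxqlt" (len 16), cursors c1@6 c4@6 c2@10 c3@16, authorship ..1414..22....33
After op 4 (insert('z')): buffer="xxllttzzjyltzjbxqltz" (len 20), cursors c1@8 c4@8 c2@13 c3@20, authorship ..141414..222....333
After op 5 (insert('k')): buffer="xxllttzzkkjyltzkjbxqltzk" (len 24), cursors c1@10 c4@10 c2@16 c3@24, authorship ..14141414..2222....3333
After op 6 (delete): buffer="xxllttzzjyltzjbxqltz" (len 20), cursors c1@8 c4@8 c2@13 c3@20, authorship ..141414..222....333
After op 7 (insert('b')): buffer="xxllttzzbbjyltzbjbxqltzb" (len 24), cursors c1@10 c4@10 c2@16 c3@24, authorship ..14141414..2222....3333
Authorship (.=original, N=cursor N): . . 1 4 1 4 1 4 1 4 . . 2 2 2 2 . . . . 3 3 3 3
Index 4: author = 1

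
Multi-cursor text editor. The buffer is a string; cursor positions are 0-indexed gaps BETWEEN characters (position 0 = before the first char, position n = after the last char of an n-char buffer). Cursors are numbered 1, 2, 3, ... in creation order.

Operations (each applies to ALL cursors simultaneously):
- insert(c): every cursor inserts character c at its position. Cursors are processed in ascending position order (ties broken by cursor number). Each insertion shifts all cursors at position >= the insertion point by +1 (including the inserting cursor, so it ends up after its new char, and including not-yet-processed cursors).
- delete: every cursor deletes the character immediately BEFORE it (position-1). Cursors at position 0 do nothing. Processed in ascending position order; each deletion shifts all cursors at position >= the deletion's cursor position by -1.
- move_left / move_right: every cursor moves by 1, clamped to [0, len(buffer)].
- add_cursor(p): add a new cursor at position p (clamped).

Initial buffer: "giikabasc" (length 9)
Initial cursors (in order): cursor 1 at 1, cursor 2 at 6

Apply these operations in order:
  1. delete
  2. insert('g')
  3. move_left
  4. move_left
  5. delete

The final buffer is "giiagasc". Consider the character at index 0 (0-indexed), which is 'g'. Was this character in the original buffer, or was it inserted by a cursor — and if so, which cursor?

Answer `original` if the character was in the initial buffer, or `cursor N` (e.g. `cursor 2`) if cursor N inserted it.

Answer: cursor 1

Derivation:
After op 1 (delete): buffer="iikaasc" (len 7), cursors c1@0 c2@4, authorship .......
After op 2 (insert('g')): buffer="giikagasc" (len 9), cursors c1@1 c2@6, authorship 1....2...
After op 3 (move_left): buffer="giikagasc" (len 9), cursors c1@0 c2@5, authorship 1....2...
After op 4 (move_left): buffer="giikagasc" (len 9), cursors c1@0 c2@4, authorship 1....2...
After op 5 (delete): buffer="giiagasc" (len 8), cursors c1@0 c2@3, authorship 1...2...
Authorship (.=original, N=cursor N): 1 . . . 2 . . .
Index 0: author = 1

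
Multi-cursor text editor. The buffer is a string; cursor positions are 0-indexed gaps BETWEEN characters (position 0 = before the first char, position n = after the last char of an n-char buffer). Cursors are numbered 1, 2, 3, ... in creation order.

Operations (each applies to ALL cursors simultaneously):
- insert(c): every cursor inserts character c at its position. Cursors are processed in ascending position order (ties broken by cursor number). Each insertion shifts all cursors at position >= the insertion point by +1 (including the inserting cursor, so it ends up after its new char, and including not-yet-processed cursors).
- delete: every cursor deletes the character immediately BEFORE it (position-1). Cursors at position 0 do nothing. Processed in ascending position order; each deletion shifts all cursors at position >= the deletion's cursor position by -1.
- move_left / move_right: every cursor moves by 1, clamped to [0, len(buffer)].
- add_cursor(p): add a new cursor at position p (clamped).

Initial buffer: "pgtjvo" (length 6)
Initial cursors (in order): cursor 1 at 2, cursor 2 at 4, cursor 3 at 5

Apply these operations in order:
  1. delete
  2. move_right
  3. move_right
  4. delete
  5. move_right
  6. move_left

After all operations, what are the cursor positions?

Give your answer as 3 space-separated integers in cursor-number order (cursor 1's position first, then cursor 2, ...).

After op 1 (delete): buffer="pto" (len 3), cursors c1@1 c2@2 c3@2, authorship ...
After op 2 (move_right): buffer="pto" (len 3), cursors c1@2 c2@3 c3@3, authorship ...
After op 3 (move_right): buffer="pto" (len 3), cursors c1@3 c2@3 c3@3, authorship ...
After op 4 (delete): buffer="" (len 0), cursors c1@0 c2@0 c3@0, authorship 
After op 5 (move_right): buffer="" (len 0), cursors c1@0 c2@0 c3@0, authorship 
After op 6 (move_left): buffer="" (len 0), cursors c1@0 c2@0 c3@0, authorship 

Answer: 0 0 0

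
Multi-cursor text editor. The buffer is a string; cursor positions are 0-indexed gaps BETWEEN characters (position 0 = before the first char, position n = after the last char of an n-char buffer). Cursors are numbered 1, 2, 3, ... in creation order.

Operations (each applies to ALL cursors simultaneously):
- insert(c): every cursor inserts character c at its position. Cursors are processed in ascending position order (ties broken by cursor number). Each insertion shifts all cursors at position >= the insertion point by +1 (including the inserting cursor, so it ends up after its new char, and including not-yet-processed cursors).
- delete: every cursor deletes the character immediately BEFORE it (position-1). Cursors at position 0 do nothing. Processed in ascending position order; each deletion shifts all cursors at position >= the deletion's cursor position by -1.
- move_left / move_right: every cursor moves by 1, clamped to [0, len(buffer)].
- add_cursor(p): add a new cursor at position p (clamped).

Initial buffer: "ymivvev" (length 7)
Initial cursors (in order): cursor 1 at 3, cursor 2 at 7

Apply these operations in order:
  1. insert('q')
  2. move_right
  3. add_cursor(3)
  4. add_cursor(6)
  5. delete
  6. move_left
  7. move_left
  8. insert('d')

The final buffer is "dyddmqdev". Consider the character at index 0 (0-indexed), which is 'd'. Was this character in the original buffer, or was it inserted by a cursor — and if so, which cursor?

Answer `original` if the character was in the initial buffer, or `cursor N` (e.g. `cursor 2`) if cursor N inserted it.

Answer: cursor 3

Derivation:
After op 1 (insert('q')): buffer="ymiqvvevq" (len 9), cursors c1@4 c2@9, authorship ...1....2
After op 2 (move_right): buffer="ymiqvvevq" (len 9), cursors c1@5 c2@9, authorship ...1....2
After op 3 (add_cursor(3)): buffer="ymiqvvevq" (len 9), cursors c3@3 c1@5 c2@9, authorship ...1....2
After op 4 (add_cursor(6)): buffer="ymiqvvevq" (len 9), cursors c3@3 c1@5 c4@6 c2@9, authorship ...1....2
After op 5 (delete): buffer="ymqev" (len 5), cursors c3@2 c1@3 c4@3 c2@5, authorship ..1..
After op 6 (move_left): buffer="ymqev" (len 5), cursors c3@1 c1@2 c4@2 c2@4, authorship ..1..
After op 7 (move_left): buffer="ymqev" (len 5), cursors c3@0 c1@1 c4@1 c2@3, authorship ..1..
After op 8 (insert('d')): buffer="dyddmqdev" (len 9), cursors c3@1 c1@4 c4@4 c2@7, authorship 3.14.12..
Authorship (.=original, N=cursor N): 3 . 1 4 . 1 2 . .
Index 0: author = 3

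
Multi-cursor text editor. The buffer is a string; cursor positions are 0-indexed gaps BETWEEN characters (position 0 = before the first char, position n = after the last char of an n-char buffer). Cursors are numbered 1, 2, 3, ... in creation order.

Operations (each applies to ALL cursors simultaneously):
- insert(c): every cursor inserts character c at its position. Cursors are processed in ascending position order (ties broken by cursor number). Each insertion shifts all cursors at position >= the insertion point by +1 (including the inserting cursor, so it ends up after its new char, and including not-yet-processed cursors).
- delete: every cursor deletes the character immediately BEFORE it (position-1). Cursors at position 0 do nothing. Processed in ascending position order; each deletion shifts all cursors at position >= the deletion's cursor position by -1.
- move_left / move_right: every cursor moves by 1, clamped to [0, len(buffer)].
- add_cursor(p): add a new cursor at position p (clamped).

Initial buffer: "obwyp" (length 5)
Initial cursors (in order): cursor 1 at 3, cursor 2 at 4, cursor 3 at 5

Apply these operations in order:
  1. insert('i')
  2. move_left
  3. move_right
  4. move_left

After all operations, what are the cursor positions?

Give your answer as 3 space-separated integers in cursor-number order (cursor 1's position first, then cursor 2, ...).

Answer: 3 5 7

Derivation:
After op 1 (insert('i')): buffer="obwiyipi" (len 8), cursors c1@4 c2@6 c3@8, authorship ...1.2.3
After op 2 (move_left): buffer="obwiyipi" (len 8), cursors c1@3 c2@5 c3@7, authorship ...1.2.3
After op 3 (move_right): buffer="obwiyipi" (len 8), cursors c1@4 c2@6 c3@8, authorship ...1.2.3
After op 4 (move_left): buffer="obwiyipi" (len 8), cursors c1@3 c2@5 c3@7, authorship ...1.2.3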